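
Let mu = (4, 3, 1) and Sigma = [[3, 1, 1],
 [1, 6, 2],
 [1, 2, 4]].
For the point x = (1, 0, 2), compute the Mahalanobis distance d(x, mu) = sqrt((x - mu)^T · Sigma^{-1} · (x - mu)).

Step 1 — centre the observation: (x - mu) = (-3, -3, 1).

Step 2 — invert Sigma (cofactor / det for 3×3, or solve directly):
  Sigma^{-1} = [[0.3704, -0.037, -0.0741],
 [-0.037, 0.2037, -0.0926],
 [-0.0741, -0.0926, 0.3148]].

Step 3 — form the quadratic (x - mu)^T · Sigma^{-1} · (x - mu):
  Sigma^{-1} · (x - mu) = (-1.0741, -0.5926, 0.8148).
  (x - mu)^T · [Sigma^{-1} · (x - mu)] = (-3)·(-1.0741) + (-3)·(-0.5926) + (1)·(0.8148) = 5.8148.

Step 4 — take square root: d = √(5.8148) ≈ 2.4114.

d(x, mu) = √(5.8148) ≈ 2.4114


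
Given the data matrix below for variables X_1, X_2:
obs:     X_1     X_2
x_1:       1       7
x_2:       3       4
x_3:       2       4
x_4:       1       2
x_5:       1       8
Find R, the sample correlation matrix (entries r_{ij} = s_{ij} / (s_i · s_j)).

Step 1 — column means:
  mean(X_1) = (1 + 3 + 2 + 1 + 1) / 5 = 8/5 = 1.6
  mean(X_2) = (7 + 4 + 4 + 2 + 8) / 5 = 25/5 = 5

Step 2 — sample variances and covariances s[i,j] = (1/(n-1)) · Σ_k (x_{k,i} - mean_i) · (x_{k,j} - mean_j), with n-1 = 4:
  s[X_1,X_1] = ((-0.6)·(-0.6) + (1.4)·(1.4) + (0.4)·(0.4) + (-0.6)·(-0.6) + (-0.6)·(-0.6)) / 4 = 3.2/4 = 0.8
  s[X_1,X_2] = ((-0.6)·(2) + (1.4)·(-1) + (0.4)·(-1) + (-0.6)·(-3) + (-0.6)·(3)) / 4 = -3/4 = -0.75
  s[X_2,X_2] = ((2)·(2) + (-1)·(-1) + (-1)·(-1) + (-3)·(-3) + (3)·(3)) / 4 = 24/4 = 6
  Sample standard deviations s_i = √(s[i,i]):
  s(X_1) = √(0.8) = 0.8944
  s(X_2) = √(6) = 2.4495

Step 3 — r_{ij} = s_{ij} / (s_i · s_j):
  r[X_1,X_1] = 1 (diagonal).
  r[X_1,X_2] = -0.75 / (0.8944 · 2.4495) = -0.75 / 2.1909 = -0.3423
  r[X_2,X_2] = 1 (diagonal).

R is symmetric with unit diagonal. Assembling:

R = [[1, -0.3423],
 [-0.3423, 1]]


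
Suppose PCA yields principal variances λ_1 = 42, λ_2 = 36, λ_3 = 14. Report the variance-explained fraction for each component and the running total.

Step 1 — total variance = trace(Sigma) = Σ λ_i = 42 + 36 + 14 = 92.

Step 2 — fraction explained by component i = λ_i / Σ λ:
  PC1: 42/92 = 0.4565
  PC2: 36/92 = 0.3913
  PC3: 14/92 = 0.1522

Step 3 — cumulative fraction after k components = (λ_1 + ... + λ_k) / Σ λ:
  k = 1: 42/92 = 0.4565
  k = 2: (42 + 36)/92 = 78/92 = 0.8478
  k = 3: (42 + 36 + 14)/92 = 92/92 = 1

Summary (fraction, with percent):

explained: PC1 0.4565 (45.65%), PC2 0.3913 (39.13%), PC3 0.1522 (15.22%);  cumulative: 0.4565, 0.8478, 1


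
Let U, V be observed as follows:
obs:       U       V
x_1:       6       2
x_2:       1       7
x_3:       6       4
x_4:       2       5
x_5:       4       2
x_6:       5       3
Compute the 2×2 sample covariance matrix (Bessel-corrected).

Step 1 — column means:
  mean(U) = (6 + 1 + 6 + 2 + 4 + 5) / 6 = 24/6 = 4
  mean(V) = (2 + 7 + 4 + 5 + 2 + 3) / 6 = 23/6 = 3.8333

Step 2 — sample covariance S[i,j] = (1/(n-1)) · Σ_k (x_{k,i} - mean_i) · (x_{k,j} - mean_j), with n-1 = 5.
  S[U,U] = ((2)·(2) + (-3)·(-3) + (2)·(2) + (-2)·(-2) + (0)·(0) + (1)·(1)) / 5 = 22/5 = 4.4
  S[U,V] = ((2)·(-1.8333) + (-3)·(3.1667) + (2)·(0.1667) + (-2)·(1.1667) + (0)·(-1.8333) + (1)·(-0.8333)) / 5 = -16/5 = -3.2
  S[V,V] = ((-1.8333)·(-1.8333) + (3.1667)·(3.1667) + (0.1667)·(0.1667) + (1.1667)·(1.1667) + (-1.8333)·(-1.8333) + (-0.8333)·(-0.8333)) / 5 = 18.8333/5 = 3.7667

S is symmetric (S[j,i] = S[i,j]). Assembling:

S = [[4.4, -3.2],
 [-3.2, 3.7667]]


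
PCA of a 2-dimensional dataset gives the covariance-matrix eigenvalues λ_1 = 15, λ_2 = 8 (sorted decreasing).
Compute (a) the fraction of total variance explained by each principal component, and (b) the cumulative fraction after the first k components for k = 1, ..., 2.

Step 1 — total variance = trace(Sigma) = Σ λ_i = 15 + 8 = 23.

Step 2 — fraction explained by component i = λ_i / Σ λ:
  PC1: 15/23 = 0.6522
  PC2: 8/23 = 0.3478

Step 3 — cumulative fraction after k components = (λ_1 + ... + λ_k) / Σ λ:
  k = 1: 15/23 = 0.6522
  k = 2: (15 + 8)/23 = 23/23 = 1

Summary (fraction, with percent):

explained: PC1 0.6522 (65.22%), PC2 0.3478 (34.78%);  cumulative: 0.6522, 1


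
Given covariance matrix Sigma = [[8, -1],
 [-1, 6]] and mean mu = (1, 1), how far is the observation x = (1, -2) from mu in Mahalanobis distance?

Step 1 — centre the observation: (x - mu) = (0, -3).

Step 2 — invert Sigma. det(Sigma) = 8·6 - (-1)² = 47.
  Sigma^{-1} = (1/det) · [[d, -b], [-b, a]] = [[0.1277, 0.0213],
 [0.0213, 0.1702]].

Step 3 — form the quadratic (x - mu)^T · Sigma^{-1} · (x - mu):
  Sigma^{-1} · (x - mu) = (-0.0638, -0.5106).
  (x - mu)^T · [Sigma^{-1} · (x - mu)] = (0)·(-0.0638) + (-3)·(-0.5106) = 1.5319.

Step 4 — take square root: d = √(1.5319) ≈ 1.2377.

d(x, mu) = √(1.5319) ≈ 1.2377


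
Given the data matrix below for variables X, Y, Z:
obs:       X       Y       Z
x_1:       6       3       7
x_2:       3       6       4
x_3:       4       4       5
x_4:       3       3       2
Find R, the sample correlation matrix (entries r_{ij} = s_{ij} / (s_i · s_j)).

Step 1 — column means:
  mean(X) = (6 + 3 + 4 + 3) / 4 = 16/4 = 4
  mean(Y) = (3 + 6 + 4 + 3) / 4 = 16/4 = 4
  mean(Z) = (7 + 4 + 5 + 2) / 4 = 18/4 = 4.5

Step 2 — sample variances and covariances s[i,j] = (1/(n-1)) · Σ_k (x_{k,i} - mean_i) · (x_{k,j} - mean_j), with n-1 = 3:
  s[X,X] = ((2)·(2) + (-1)·(-1) + (0)·(0) + (-1)·(-1)) / 3 = 6/3 = 2
  s[X,Y] = ((2)·(-1) + (-1)·(2) + (0)·(0) + (-1)·(-1)) / 3 = -3/3 = -1
  s[X,Z] = ((2)·(2.5) + (-1)·(-0.5) + (0)·(0.5) + (-1)·(-2.5)) / 3 = 8/3 = 2.6667
  s[Y,Y] = ((-1)·(-1) + (2)·(2) + (0)·(0) + (-1)·(-1)) / 3 = 6/3 = 2
  s[Y,Z] = ((-1)·(2.5) + (2)·(-0.5) + (0)·(0.5) + (-1)·(-2.5)) / 3 = -1/3 = -0.3333
  s[Z,Z] = ((2.5)·(2.5) + (-0.5)·(-0.5) + (0.5)·(0.5) + (-2.5)·(-2.5)) / 3 = 13/3 = 4.3333
  Sample standard deviations s_i = √(s[i,i]):
  s(X) = √(2) = 1.4142
  s(Y) = √(2) = 1.4142
  s(Z) = √(4.3333) = 2.0817

Step 3 — r_{ij} = s_{ij} / (s_i · s_j):
  r[X,X] = 1 (diagonal).
  r[X,Y] = -1 / (1.4142 · 1.4142) = -1 / 2 = -0.5
  r[X,Z] = 2.6667 / (1.4142 · 2.0817) = 2.6667 / 2.9439 = 0.9058
  r[Y,Y] = 1 (diagonal).
  r[Y,Z] = -0.3333 / (1.4142 · 2.0817) = -0.3333 / 2.9439 = -0.1132
  r[Z,Z] = 1 (diagonal).

R is symmetric with unit diagonal. Assembling:

R = [[1, -0.5, 0.9058],
 [-0.5, 1, -0.1132],
 [0.9058, -0.1132, 1]]


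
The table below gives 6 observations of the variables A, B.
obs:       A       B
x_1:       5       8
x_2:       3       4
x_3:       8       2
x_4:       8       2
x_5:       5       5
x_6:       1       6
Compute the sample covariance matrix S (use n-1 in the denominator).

Step 1 — column means:
  mean(A) = (5 + 3 + 8 + 8 + 5 + 1) / 6 = 30/6 = 5
  mean(B) = (8 + 4 + 2 + 2 + 5 + 6) / 6 = 27/6 = 4.5

Step 2 — sample covariance S[i,j] = (1/(n-1)) · Σ_k (x_{k,i} - mean_i) · (x_{k,j} - mean_j), with n-1 = 5.
  S[A,A] = ((0)·(0) + (-2)·(-2) + (3)·(3) + (3)·(3) + (0)·(0) + (-4)·(-4)) / 5 = 38/5 = 7.6
  S[A,B] = ((0)·(3.5) + (-2)·(-0.5) + (3)·(-2.5) + (3)·(-2.5) + (0)·(0.5) + (-4)·(1.5)) / 5 = -20/5 = -4
  S[B,B] = ((3.5)·(3.5) + (-0.5)·(-0.5) + (-2.5)·(-2.5) + (-2.5)·(-2.5) + (0.5)·(0.5) + (1.5)·(1.5)) / 5 = 27.5/5 = 5.5

S is symmetric (S[j,i] = S[i,j]). Assembling:

S = [[7.6, -4],
 [-4, 5.5]]


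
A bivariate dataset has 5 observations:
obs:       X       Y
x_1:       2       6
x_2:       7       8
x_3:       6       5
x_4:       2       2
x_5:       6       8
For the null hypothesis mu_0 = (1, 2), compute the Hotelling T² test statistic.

Step 1 — sample mean vector:
  mean(X) = (2 + 7 + 6 + 2 + 6) / 5 = 23/5 = 4.6
  mean(Y) = (6 + 8 + 5 + 2 + 8) / 5 = 29/5 = 5.8
  x̄ = (4.6, 5.8),  deviation x̄ - mu_0 = (4.6, 5.8) - (1, 2) = (3.6, 3.8).

Step 2 — sample covariance matrix, S[i,j] = (1/(n-1)) · Σ_k (x_{k,i} - mean_i) · (x_{k,j} - mean_j), divisor n-1 = 4:
  S[X,X] = ((-2.6)·(-2.6) + (2.4)·(2.4) + (1.4)·(1.4) + (-2.6)·(-2.6) + (1.4)·(1.4)) / 4 = 23.2/4 = 5.8
  S[X,Y] = ((-2.6)·(0.2) + (2.4)·(2.2) + (1.4)·(-0.8) + (-2.6)·(-3.8) + (1.4)·(2.2)) / 4 = 16.6/4 = 4.15
  S[Y,Y] = ((0.2)·(0.2) + (2.2)·(2.2) + (-0.8)·(-0.8) + (-3.8)·(-3.8) + (2.2)·(2.2)) / 4 = 24.8/4 = 6.2
  S = [[5.8, 4.15],
 [4.15, 6.2]].

Step 3 — invert S. det(S) = 5.8·6.2 - (4.15)² = 18.7375.
  S^{-1} = (1/det) · [[d, -b], [-b, a]] = [[0.3309, -0.2215],
 [-0.2215, 0.3095]].

Step 4 — quadratic form (x̄ - mu_0)^T · S^{-1} · (x̄ - mu_0):
  S^{-1} · (x̄ - mu_0) = (0.3496, 0.3789),
  (x̄ - mu_0)^T · [...] = (3.6)·(0.3496) + (3.8)·(0.3789) = 2.6983.

Step 5 — scale by n: T² = 5 · 2.6983 = 13.4917.

T² ≈ 13.4917


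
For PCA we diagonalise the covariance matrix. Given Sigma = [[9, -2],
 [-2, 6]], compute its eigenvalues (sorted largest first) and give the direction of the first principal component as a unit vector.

Step 1 — characteristic polynomial of 2×2 Sigma:
  det(Sigma - λI) = λ² - trace · λ + det = 0.
  trace = 9 + 6 = 15, det = 9·6 - (-2)² = 50.
Step 2 — discriminant:
  Δ = trace² - 4·det = 225 - 200 = 25.
Step 3 — eigenvalues:
  λ = (trace ± √Δ)/2 = (15 ± 5)/2,
  λ_1 = 10,  λ_2 = 5.

Step 4 — unit eigenvector for λ_1: solve (Sigma - λ_1 I)v = 0. First row:
  (9 - 10)·v_x + (-2)·v_y = 0, i.e. (-1)·v_x + (-2)·v_y = 0,
  so v ∝ (b, λ_1 - a) = (-2, 1); multiply by -1 so the first entry is positive: u = (2, -1).
  ||u|| = √((2)² + (-1)²) = √(5) ≈ 2.2361,
  v_1 = u/||u|| ≈ (0.8944, -0.4472) (||v_1|| = 1).

λ_1 = 10,  λ_2 = 5;  v_1 ≈ (0.8944, -0.4472)


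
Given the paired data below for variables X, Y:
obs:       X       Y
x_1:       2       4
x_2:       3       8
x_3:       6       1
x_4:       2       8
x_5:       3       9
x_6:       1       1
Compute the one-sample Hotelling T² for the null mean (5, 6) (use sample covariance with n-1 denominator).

Step 1 — sample mean vector:
  mean(X) = (2 + 3 + 6 + 2 + 3 + 1) / 6 = 17/6 = 2.8333
  mean(Y) = (4 + 8 + 1 + 8 + 9 + 1) / 6 = 31/6 = 5.1667
  x̄ = (2.8333, 5.1667),  deviation x̄ - mu_0 = (2.8333, 5.1667) - (5, 6) = (-2.1667, -0.8333).

Step 2 — sample covariance matrix, S[i,j] = (1/(n-1)) · Σ_k (x_{k,i} - mean_i) · (x_{k,j} - mean_j), divisor n-1 = 5:
  S[X,X] = ((-0.8333)·(-0.8333) + (0.1667)·(0.1667) + (3.1667)·(3.1667) + (-0.8333)·(-0.8333) + (0.1667)·(0.1667) + (-1.8333)·(-1.8333)) / 5 = 14.8333/5 = 2.9667
  S[X,Y] = ((-0.8333)·(-1.1667) + (0.1667)·(2.8333) + (3.1667)·(-4.1667) + (-0.8333)·(2.8333) + (0.1667)·(3.8333) + (-1.8333)·(-4.1667)) / 5 = -5.8333/5 = -1.1667
  S[Y,Y] = ((-1.1667)·(-1.1667) + (2.8333)·(2.8333) + (-4.1667)·(-4.1667) + (2.8333)·(2.8333) + (3.8333)·(3.8333) + (-4.1667)·(-4.1667)) / 5 = 66.8333/5 = 13.3667
  S = [[2.9667, -1.1667],
 [-1.1667, 13.3667]].

Step 3 — invert S. det(S) = 2.9667·13.3667 - (-1.1667)² = 38.2933.
  S^{-1} = (1/det) · [[d, -b], [-b, a]] = [[0.3491, 0.0305],
 [0.0305, 0.0775]].

Step 4 — quadratic form (x̄ - mu_0)^T · S^{-1} · (x̄ - mu_0):
  S^{-1} · (x̄ - mu_0) = (-0.7817, -0.1306),
  (x̄ - mu_0)^T · [...] = (-2.1667)·(-0.7817) + (-0.8333)·(-0.1306) = 1.8025.

Step 5 — scale by n: T² = 6 · 1.8025 = 10.8148.

T² ≈ 10.8148


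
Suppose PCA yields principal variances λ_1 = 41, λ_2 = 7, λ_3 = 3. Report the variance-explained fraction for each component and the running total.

Step 1 — total variance = trace(Sigma) = Σ λ_i = 41 + 7 + 3 = 51.

Step 2 — fraction explained by component i = λ_i / Σ λ:
  PC1: 41/51 = 0.8039
  PC2: 7/51 = 0.1373
  PC3: 3/51 = 0.0588

Step 3 — cumulative fraction after k components = (λ_1 + ... + λ_k) / Σ λ:
  k = 1: 41/51 = 0.8039
  k = 2: (41 + 7)/51 = 48/51 = 0.9412
  k = 3: (41 + 7 + 3)/51 = 51/51 = 1

Summary (fraction, with percent):

explained: PC1 0.8039 (80.39%), PC2 0.1373 (13.73%), PC3 0.0588 (5.88%);  cumulative: 0.8039, 0.9412, 1


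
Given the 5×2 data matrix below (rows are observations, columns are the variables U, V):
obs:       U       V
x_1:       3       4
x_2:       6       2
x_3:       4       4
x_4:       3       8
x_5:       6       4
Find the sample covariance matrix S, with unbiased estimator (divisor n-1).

Step 1 — column means:
  mean(U) = (3 + 6 + 4 + 3 + 6) / 5 = 22/5 = 4.4
  mean(V) = (4 + 2 + 4 + 8 + 4) / 5 = 22/5 = 4.4

Step 2 — sample covariance S[i,j] = (1/(n-1)) · Σ_k (x_{k,i} - mean_i) · (x_{k,j} - mean_j), with n-1 = 4.
  S[U,U] = ((-1.4)·(-1.4) + (1.6)·(1.6) + (-0.4)·(-0.4) + (-1.4)·(-1.4) + (1.6)·(1.6)) / 4 = 9.2/4 = 2.3
  S[U,V] = ((-1.4)·(-0.4) + (1.6)·(-2.4) + (-0.4)·(-0.4) + (-1.4)·(3.6) + (1.6)·(-0.4)) / 4 = -8.8/4 = -2.2
  S[V,V] = ((-0.4)·(-0.4) + (-2.4)·(-2.4) + (-0.4)·(-0.4) + (3.6)·(3.6) + (-0.4)·(-0.4)) / 4 = 19.2/4 = 4.8

S is symmetric (S[j,i] = S[i,j]). Assembling:

S = [[2.3, -2.2],
 [-2.2, 4.8]]


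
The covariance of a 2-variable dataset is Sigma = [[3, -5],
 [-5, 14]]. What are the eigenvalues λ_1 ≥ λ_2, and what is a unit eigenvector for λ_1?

Step 1 — characteristic polynomial of 2×2 Sigma:
  det(Sigma - λI) = λ² - trace · λ + det = 0.
  trace = 3 + 14 = 17, det = 3·14 - (-5)² = 17.
Step 2 — discriminant:
  Δ = trace² - 4·det = 289 - 68 = 221.
Step 3 — eigenvalues:
  λ = (trace ± √Δ)/2 = (17 ± 14.8661)/2,
  λ_1 = 15.933,  λ_2 = 1.067.

Step 4 — unit eigenvector for λ_1: solve (Sigma - λ_1 I)v = 0. First row:
  (3 - 15.933)·v_x + (-5)·v_y = 0, i.e. (-12.933)·v_x + (-5)·v_y = 0,
  so v ∝ (b, λ_1 - a) = (-5, 12.933); multiply by -1 so the first entry is positive: u = (5, -12.933).
  ||u|| = √((5)² + (-12.933)²) = √(192.2634) ≈ 13.8659,
  v_1 = u/||u|| ≈ (0.3606, -0.9327) (||v_1|| = 1).

λ_1 = 15.933,  λ_2 = 1.067;  v_1 ≈ (0.3606, -0.9327)


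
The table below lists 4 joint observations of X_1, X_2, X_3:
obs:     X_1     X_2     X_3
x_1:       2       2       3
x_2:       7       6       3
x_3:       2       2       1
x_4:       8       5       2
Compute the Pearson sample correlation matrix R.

Step 1 — column means:
  mean(X_1) = (2 + 7 + 2 + 8) / 4 = 19/4 = 4.75
  mean(X_2) = (2 + 6 + 2 + 5) / 4 = 15/4 = 3.75
  mean(X_3) = (3 + 3 + 1 + 2) / 4 = 9/4 = 2.25

Step 2 — sample variances and covariances s[i,j] = (1/(n-1)) · Σ_k (x_{k,i} - mean_i) · (x_{k,j} - mean_j), with n-1 = 3:
  s[X_1,X_1] = ((-2.75)·(-2.75) + (2.25)·(2.25) + (-2.75)·(-2.75) + (3.25)·(3.25)) / 3 = 30.75/3 = 10.25
  s[X_1,X_2] = ((-2.75)·(-1.75) + (2.25)·(2.25) + (-2.75)·(-1.75) + (3.25)·(1.25)) / 3 = 18.75/3 = 6.25
  s[X_1,X_3] = ((-2.75)·(0.75) + (2.25)·(0.75) + (-2.75)·(-1.25) + (3.25)·(-0.25)) / 3 = 2.25/3 = 0.75
  s[X_2,X_2] = ((-1.75)·(-1.75) + (2.25)·(2.25) + (-1.75)·(-1.75) + (1.25)·(1.25)) / 3 = 12.75/3 = 4.25
  s[X_2,X_3] = ((-1.75)·(0.75) + (2.25)·(0.75) + (-1.75)·(-1.25) + (1.25)·(-0.25)) / 3 = 2.25/3 = 0.75
  s[X_3,X_3] = ((0.75)·(0.75) + (0.75)·(0.75) + (-1.25)·(-1.25) + (-0.25)·(-0.25)) / 3 = 2.75/3 = 0.9167
  Sample standard deviations s_i = √(s[i,i]):
  s(X_1) = √(10.25) = 3.2016
  s(X_2) = √(4.25) = 2.0616
  s(X_3) = √(0.9167) = 0.9574

Step 3 — r_{ij} = s_{ij} / (s_i · s_j):
  r[X_1,X_1] = 1 (diagonal).
  r[X_1,X_2] = 6.25 / (3.2016 · 2.0616) = 6.25 / 6.6002 = 0.9469
  r[X_1,X_3] = 0.75 / (3.2016 · 0.9574) = 0.75 / 3.0653 = 0.2447
  r[X_2,X_2] = 1 (diagonal).
  r[X_2,X_3] = 0.75 / (2.0616 · 0.9574) = 0.75 / 1.9738 = 0.38
  r[X_3,X_3] = 1 (diagonal).

R is symmetric with unit diagonal. Assembling:

R = [[1, 0.9469, 0.2447],
 [0.9469, 1, 0.38],
 [0.2447, 0.38, 1]]


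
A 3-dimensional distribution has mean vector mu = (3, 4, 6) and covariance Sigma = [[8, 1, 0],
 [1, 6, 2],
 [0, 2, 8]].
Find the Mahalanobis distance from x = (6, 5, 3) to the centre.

Step 1 — centre the observation: (x - mu) = (3, 1, -3).

Step 2 — invert Sigma (cofactor / det for 3×3, or solve directly):
  Sigma^{-1} = [[0.1279, -0.0233, 0.0058],
 [-0.0233, 0.186, -0.0465],
 [0.0058, -0.0465, 0.1366]].

Step 3 — form the quadratic (x - mu)^T · Sigma^{-1} · (x - mu):
  Sigma^{-1} · (x - mu) = (0.343, 0.2558, -0.439).
  (x - mu)^T · [Sigma^{-1} · (x - mu)] = (3)·(0.343) + (1)·(0.2558) + (-3)·(-0.439) = 2.6017.

Step 4 — take square root: d = √(2.6017) ≈ 1.613.

d(x, mu) = √(2.6017) ≈ 1.613


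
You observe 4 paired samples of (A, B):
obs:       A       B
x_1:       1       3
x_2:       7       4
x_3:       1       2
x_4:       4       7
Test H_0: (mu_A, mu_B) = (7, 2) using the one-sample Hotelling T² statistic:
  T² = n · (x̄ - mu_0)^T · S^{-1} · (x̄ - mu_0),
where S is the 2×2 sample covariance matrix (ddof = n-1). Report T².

Step 1 — sample mean vector:
  mean(A) = (1 + 7 + 1 + 4) / 4 = 13/4 = 3.25
  mean(B) = (3 + 4 + 2 + 7) / 4 = 16/4 = 4
  x̄ = (3.25, 4),  deviation x̄ - mu_0 = (3.25, 4) - (7, 2) = (-3.75, 2).

Step 2 — sample covariance matrix, S[i,j] = (1/(n-1)) · Σ_k (x_{k,i} - mean_i) · (x_{k,j} - mean_j), divisor n-1 = 3:
  S[A,A] = ((-2.25)·(-2.25) + (3.75)·(3.75) + (-2.25)·(-2.25) + (0.75)·(0.75)) / 3 = 24.75/3 = 8.25
  S[A,B] = ((-2.25)·(-1) + (3.75)·(0) + (-2.25)·(-2) + (0.75)·(3)) / 3 = 9/3 = 3
  S[B,B] = ((-1)·(-1) + (0)·(0) + (-2)·(-2) + (3)·(3)) / 3 = 14/3 = 4.6667
  S = [[8.25, 3],
 [3, 4.6667]].

Step 3 — invert S. det(S) = 8.25·4.6667 - (3)² = 29.5.
  S^{-1} = (1/det) · [[d, -b], [-b, a]] = [[0.1582, -0.1017],
 [-0.1017, 0.2797]].

Step 4 — quadratic form (x̄ - mu_0)^T · S^{-1} · (x̄ - mu_0):
  S^{-1} · (x̄ - mu_0) = (-0.7966, 0.9407),
  (x̄ - mu_0)^T · [...] = (-3.75)·(-0.7966) + (2)·(0.9407) = 4.8686.

Step 5 — scale by n: T² = 4 · 4.8686 = 19.4746.

T² ≈ 19.4746


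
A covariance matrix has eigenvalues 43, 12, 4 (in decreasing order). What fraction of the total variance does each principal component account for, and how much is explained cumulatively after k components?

Step 1 — total variance = trace(Sigma) = Σ λ_i = 43 + 12 + 4 = 59.

Step 2 — fraction explained by component i = λ_i / Σ λ:
  PC1: 43/59 = 0.7288
  PC2: 12/59 = 0.2034
  PC3: 4/59 = 0.0678

Step 3 — cumulative fraction after k components = (λ_1 + ... + λ_k) / Σ λ:
  k = 1: 43/59 = 0.7288
  k = 2: (43 + 12)/59 = 55/59 = 0.9322
  k = 3: (43 + 12 + 4)/59 = 59/59 = 1

Summary (fraction, with percent):

explained: PC1 0.7288 (72.88%), PC2 0.2034 (20.34%), PC3 0.0678 (6.78%);  cumulative: 0.7288, 0.9322, 1


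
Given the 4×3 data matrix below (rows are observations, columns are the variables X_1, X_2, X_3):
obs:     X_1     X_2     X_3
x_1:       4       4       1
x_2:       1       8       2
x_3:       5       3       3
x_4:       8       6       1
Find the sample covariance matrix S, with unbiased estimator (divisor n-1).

Step 1 — column means:
  mean(X_1) = (4 + 1 + 5 + 8) / 4 = 18/4 = 4.5
  mean(X_2) = (4 + 8 + 3 + 6) / 4 = 21/4 = 5.25
  mean(X_3) = (1 + 2 + 3 + 1) / 4 = 7/4 = 1.75

Step 2 — sample covariance S[i,j] = (1/(n-1)) · Σ_k (x_{k,i} - mean_i) · (x_{k,j} - mean_j), with n-1 = 3.
  S[X_1,X_1] = ((-0.5)·(-0.5) + (-3.5)·(-3.5) + (0.5)·(0.5) + (3.5)·(3.5)) / 3 = 25/3 = 8.3333
  S[X_1,X_2] = ((-0.5)·(-1.25) + (-3.5)·(2.75) + (0.5)·(-2.25) + (3.5)·(0.75)) / 3 = -7.5/3 = -2.5
  S[X_1,X_3] = ((-0.5)·(-0.75) + (-3.5)·(0.25) + (0.5)·(1.25) + (3.5)·(-0.75)) / 3 = -2.5/3 = -0.8333
  S[X_2,X_2] = ((-1.25)·(-1.25) + (2.75)·(2.75) + (-2.25)·(-2.25) + (0.75)·(0.75)) / 3 = 14.75/3 = 4.9167
  S[X_2,X_3] = ((-1.25)·(-0.75) + (2.75)·(0.25) + (-2.25)·(1.25) + (0.75)·(-0.75)) / 3 = -1.75/3 = -0.5833
  S[X_3,X_3] = ((-0.75)·(-0.75) + (0.25)·(0.25) + (1.25)·(1.25) + (-0.75)·(-0.75)) / 3 = 2.75/3 = 0.9167

S is symmetric (S[j,i] = S[i,j]). Assembling:

S = [[8.3333, -2.5, -0.8333],
 [-2.5, 4.9167, -0.5833],
 [-0.8333, -0.5833, 0.9167]]


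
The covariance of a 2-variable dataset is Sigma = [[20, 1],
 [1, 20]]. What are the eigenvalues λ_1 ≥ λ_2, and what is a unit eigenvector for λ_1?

Step 1 — characteristic polynomial of 2×2 Sigma:
  det(Sigma - λI) = λ² - trace · λ + det = 0.
  trace = 20 + 20 = 40, det = 20·20 - (1)² = 399.
Step 2 — discriminant:
  Δ = trace² - 4·det = 1600 - 1596 = 4.
Step 3 — eigenvalues:
  λ = (trace ± √Δ)/2 = (40 ± 2)/2,
  λ_1 = 21,  λ_2 = 19.

Step 4 — unit eigenvector for λ_1: solve (Sigma - λ_1 I)v = 0. First row:
  (20 - 21)·v_x + (1)·v_y = 0, i.e. (-1)·v_x + (1)·v_y = 0,
  so v ∝ (b, λ_1 - a) = (1, 1) = u.
  ||u|| = √((1)² + (1)²) = √(2) ≈ 1.4142,
  v_1 = u/||u|| ≈ (0.7071, 0.7071) (||v_1|| = 1).

λ_1 = 21,  λ_2 = 19;  v_1 ≈ (0.7071, 0.7071)


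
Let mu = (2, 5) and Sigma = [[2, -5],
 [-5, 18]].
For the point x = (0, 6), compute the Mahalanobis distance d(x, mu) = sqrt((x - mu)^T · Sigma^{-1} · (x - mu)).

Step 1 — centre the observation: (x - mu) = (-2, 1).

Step 2 — invert Sigma. det(Sigma) = 2·18 - (-5)² = 11.
  Sigma^{-1} = (1/det) · [[d, -b], [-b, a]] = [[1.6364, 0.4545],
 [0.4545, 0.1818]].

Step 3 — form the quadratic (x - mu)^T · Sigma^{-1} · (x - mu):
  Sigma^{-1} · (x - mu) = (-2.8182, -0.7273).
  (x - mu)^T · [Sigma^{-1} · (x - mu)] = (-2)·(-2.8182) + (1)·(-0.7273) = 4.9091.

Step 4 — take square root: d = √(4.9091) ≈ 2.2156.

d(x, mu) = √(4.9091) ≈ 2.2156


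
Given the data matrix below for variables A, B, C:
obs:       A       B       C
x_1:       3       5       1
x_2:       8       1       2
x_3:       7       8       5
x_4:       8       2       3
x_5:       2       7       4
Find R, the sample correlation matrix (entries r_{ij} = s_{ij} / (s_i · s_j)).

Step 1 — column means:
  mean(A) = (3 + 8 + 7 + 8 + 2) / 5 = 28/5 = 5.6
  mean(B) = (5 + 1 + 8 + 2 + 7) / 5 = 23/5 = 4.6
  mean(C) = (1 + 2 + 5 + 3 + 4) / 5 = 15/5 = 3

Step 2 — sample variances and covariances s[i,j] = (1/(n-1)) · Σ_k (x_{k,i} - mean_i) · (x_{k,j} - mean_j), with n-1 = 4:
  s[A,A] = ((-2.6)·(-2.6) + (2.4)·(2.4) + (1.4)·(1.4) + (2.4)·(2.4) + (-3.6)·(-3.6)) / 4 = 33.2/4 = 8.3
  s[A,B] = ((-2.6)·(0.4) + (2.4)·(-3.6) + (1.4)·(3.4) + (2.4)·(-2.6) + (-3.6)·(2.4)) / 4 = -19.8/4 = -4.95
  s[A,C] = ((-2.6)·(-2) + (2.4)·(-1) + (1.4)·(2) + (2.4)·(0) + (-3.6)·(1)) / 4 = 2/4 = 0.5
  s[B,B] = ((0.4)·(0.4) + (-3.6)·(-3.6) + (3.4)·(3.4) + (-2.6)·(-2.6) + (2.4)·(2.4)) / 4 = 37.2/4 = 9.3
  s[B,C] = ((0.4)·(-2) + (-3.6)·(-1) + (3.4)·(2) + (-2.6)·(0) + (2.4)·(1)) / 4 = 12/4 = 3
  s[C,C] = ((-2)·(-2) + (-1)·(-1) + (2)·(2) + (0)·(0) + (1)·(1)) / 4 = 10/4 = 2.5
  Sample standard deviations s_i = √(s[i,i]):
  s(A) = √(8.3) = 2.881
  s(B) = √(9.3) = 3.0496
  s(C) = √(2.5) = 1.5811

Step 3 — r_{ij} = s_{ij} / (s_i · s_j):
  r[A,A] = 1 (diagonal).
  r[A,B] = -4.95 / (2.881 · 3.0496) = -4.95 / 8.7858 = -0.5634
  r[A,C] = 0.5 / (2.881 · 1.5811) = 0.5 / 4.5552 = 0.1098
  r[B,B] = 1 (diagonal).
  r[B,C] = 3 / (3.0496 · 1.5811) = 3 / 4.8218 = 0.6222
  r[C,C] = 1 (diagonal).

R is symmetric with unit diagonal. Assembling:

R = [[1, -0.5634, 0.1098],
 [-0.5634, 1, 0.6222],
 [0.1098, 0.6222, 1]]


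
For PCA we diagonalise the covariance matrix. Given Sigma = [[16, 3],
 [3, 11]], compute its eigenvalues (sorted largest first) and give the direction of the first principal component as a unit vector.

Step 1 — characteristic polynomial of 2×2 Sigma:
  det(Sigma - λI) = λ² - trace · λ + det = 0.
  trace = 16 + 11 = 27, det = 16·11 - (3)² = 167.
Step 2 — discriminant:
  Δ = trace² - 4·det = 729 - 668 = 61.
Step 3 — eigenvalues:
  λ = (trace ± √Δ)/2 = (27 ± 7.8102)/2,
  λ_1 = 17.4051,  λ_2 = 9.5949.

Step 4 — unit eigenvector for λ_1: solve (Sigma - λ_1 I)v = 0. First row:
  (16 - 17.4051)·v_x + (3)·v_y = 0, i.e. (-1.4051)·v_x + (3)·v_y = 0,
  so v ∝ (b, λ_1 - a) = (3, 1.4051) = u.
  ||u|| = √((3)² + (1.4051)²) = √(10.9744) ≈ 3.3128,
  v_1 = u/||u|| ≈ (0.9056, 0.4242) (||v_1|| = 1).

λ_1 = 17.4051,  λ_2 = 9.5949;  v_1 ≈ (0.9056, 0.4242)


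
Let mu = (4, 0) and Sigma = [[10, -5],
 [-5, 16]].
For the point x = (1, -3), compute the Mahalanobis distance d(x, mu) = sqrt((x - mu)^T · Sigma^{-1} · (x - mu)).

Step 1 — centre the observation: (x - mu) = (-3, -3).

Step 2 — invert Sigma. det(Sigma) = 10·16 - (-5)² = 135.
  Sigma^{-1} = (1/det) · [[d, -b], [-b, a]] = [[0.1185, 0.037],
 [0.037, 0.0741]].

Step 3 — form the quadratic (x - mu)^T · Sigma^{-1} · (x - mu):
  Sigma^{-1} · (x - mu) = (-0.4667, -0.3333).
  (x - mu)^T · [Sigma^{-1} · (x - mu)] = (-3)·(-0.4667) + (-3)·(-0.3333) = 2.4.

Step 4 — take square root: d = √(2.4) ≈ 1.5492.

d(x, mu) = √(2.4) ≈ 1.5492


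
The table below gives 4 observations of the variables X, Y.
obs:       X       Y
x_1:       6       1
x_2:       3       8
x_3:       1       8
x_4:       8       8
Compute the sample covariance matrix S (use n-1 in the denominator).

Step 1 — column means:
  mean(X) = (6 + 3 + 1 + 8) / 4 = 18/4 = 4.5
  mean(Y) = (1 + 8 + 8 + 8) / 4 = 25/4 = 6.25

Step 2 — sample covariance S[i,j] = (1/(n-1)) · Σ_k (x_{k,i} - mean_i) · (x_{k,j} - mean_j), with n-1 = 3.
  S[X,X] = ((1.5)·(1.5) + (-1.5)·(-1.5) + (-3.5)·(-3.5) + (3.5)·(3.5)) / 3 = 29/3 = 9.6667
  S[X,Y] = ((1.5)·(-5.25) + (-1.5)·(1.75) + (-3.5)·(1.75) + (3.5)·(1.75)) / 3 = -10.5/3 = -3.5
  S[Y,Y] = ((-5.25)·(-5.25) + (1.75)·(1.75) + (1.75)·(1.75) + (1.75)·(1.75)) / 3 = 36.75/3 = 12.25

S is symmetric (S[j,i] = S[i,j]). Assembling:

S = [[9.6667, -3.5],
 [-3.5, 12.25]]


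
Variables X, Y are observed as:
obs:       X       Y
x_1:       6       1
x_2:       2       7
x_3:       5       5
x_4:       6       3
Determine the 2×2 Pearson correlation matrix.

Step 1 — column means:
  mean(X) = (6 + 2 + 5 + 6) / 4 = 19/4 = 4.75
  mean(Y) = (1 + 7 + 5 + 3) / 4 = 16/4 = 4

Step 2 — sample variances and covariances s[i,j] = (1/(n-1)) · Σ_k (x_{k,i} - mean_i) · (x_{k,j} - mean_j), with n-1 = 3:
  s[X,X] = ((1.25)·(1.25) + (-2.75)·(-2.75) + (0.25)·(0.25) + (1.25)·(1.25)) / 3 = 10.75/3 = 3.5833
  s[X,Y] = ((1.25)·(-3) + (-2.75)·(3) + (0.25)·(1) + (1.25)·(-1)) / 3 = -13/3 = -4.3333
  s[Y,Y] = ((-3)·(-3) + (3)·(3) + (1)·(1) + (-1)·(-1)) / 3 = 20/3 = 6.6667
  Sample standard deviations s_i = √(s[i,i]):
  s(X) = √(3.5833) = 1.893
  s(Y) = √(6.6667) = 2.582

Step 3 — r_{ij} = s_{ij} / (s_i · s_j):
  r[X,X] = 1 (diagonal).
  r[X,Y] = -4.3333 / (1.893 · 2.582) = -4.3333 / 4.8876 = -0.8866
  r[Y,Y] = 1 (diagonal).

R is symmetric with unit diagonal. Assembling:

R = [[1, -0.8866],
 [-0.8866, 1]]


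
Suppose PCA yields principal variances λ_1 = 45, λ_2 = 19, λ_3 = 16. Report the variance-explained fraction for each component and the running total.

Step 1 — total variance = trace(Sigma) = Σ λ_i = 45 + 19 + 16 = 80.

Step 2 — fraction explained by component i = λ_i / Σ λ:
  PC1: 45/80 = 0.5625
  PC2: 19/80 = 0.2375
  PC3: 16/80 = 0.2

Step 3 — cumulative fraction after k components = (λ_1 + ... + λ_k) / Σ λ:
  k = 1: 45/80 = 0.5625
  k = 2: (45 + 19)/80 = 64/80 = 0.8
  k = 3: (45 + 19 + 16)/80 = 80/80 = 1

Summary (fraction, with percent):

explained: PC1 0.5625 (56.25%), PC2 0.2375 (23.75%), PC3 0.2 (20%);  cumulative: 0.5625, 0.8, 1


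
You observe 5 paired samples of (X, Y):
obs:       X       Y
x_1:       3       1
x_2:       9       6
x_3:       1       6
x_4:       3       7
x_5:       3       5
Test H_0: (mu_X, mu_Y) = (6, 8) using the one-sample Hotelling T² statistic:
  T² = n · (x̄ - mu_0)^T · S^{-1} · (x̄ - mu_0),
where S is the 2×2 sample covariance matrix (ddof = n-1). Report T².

Step 1 — sample mean vector:
  mean(X) = (3 + 9 + 1 + 3 + 3) / 5 = 19/5 = 3.8
  mean(Y) = (1 + 6 + 6 + 7 + 5) / 5 = 25/5 = 5
  x̄ = (3.8, 5),  deviation x̄ - mu_0 = (3.8, 5) - (6, 8) = (-2.2, -3).

Step 2 — sample covariance matrix, S[i,j] = (1/(n-1)) · Σ_k (x_{k,i} - mean_i) · (x_{k,j} - mean_j), divisor n-1 = 4:
  S[X,X] = ((-0.8)·(-0.8) + (5.2)·(5.2) + (-2.8)·(-2.8) + (-0.8)·(-0.8) + (-0.8)·(-0.8)) / 4 = 36.8/4 = 9.2
  S[X,Y] = ((-0.8)·(-4) + (5.2)·(1) + (-2.8)·(1) + (-0.8)·(2) + (-0.8)·(0)) / 4 = 4/4 = 1
  S[Y,Y] = ((-4)·(-4) + (1)·(1) + (1)·(1) + (2)·(2) + (0)·(0)) / 4 = 22/4 = 5.5
  S = [[9.2, 1],
 [1, 5.5]].

Step 3 — invert S. det(S) = 9.2·5.5 - (1)² = 49.6.
  S^{-1} = (1/det) · [[d, -b], [-b, a]] = [[0.1109, -0.0202],
 [-0.0202, 0.1855]].

Step 4 — quadratic form (x̄ - mu_0)^T · S^{-1} · (x̄ - mu_0):
  S^{-1} · (x̄ - mu_0) = (-0.1835, -0.5121),
  (x̄ - mu_0)^T · [...] = (-2.2)·(-0.1835) + (-3)·(-0.5121) = 1.9399.

Step 5 — scale by n: T² = 5 · 1.9399 = 9.6996.

T² ≈ 9.6996


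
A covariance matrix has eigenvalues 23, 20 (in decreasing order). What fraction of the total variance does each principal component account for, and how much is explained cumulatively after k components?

Step 1 — total variance = trace(Sigma) = Σ λ_i = 23 + 20 = 43.

Step 2 — fraction explained by component i = λ_i / Σ λ:
  PC1: 23/43 = 0.5349
  PC2: 20/43 = 0.4651

Step 3 — cumulative fraction after k components = (λ_1 + ... + λ_k) / Σ λ:
  k = 1: 23/43 = 0.5349
  k = 2: (23 + 20)/43 = 43/43 = 1

Summary (fraction, with percent):

explained: PC1 0.5349 (53.49%), PC2 0.4651 (46.51%);  cumulative: 0.5349, 1


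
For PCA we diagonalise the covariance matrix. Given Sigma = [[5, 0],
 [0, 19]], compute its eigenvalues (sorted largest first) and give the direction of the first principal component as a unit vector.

Step 1 — characteristic polynomial of 2×2 Sigma:
  det(Sigma - λI) = λ² - trace · λ + det = 0.
  trace = 5 + 19 = 24, det = 5·19 - (0)² = 95.
Step 2 — discriminant:
  Δ = trace² - 4·det = 576 - 380 = 196.
Step 3 — eigenvalues:
  λ = (trace ± √Δ)/2 = (24 ± 14)/2,
  λ_1 = 19,  λ_2 = 5.

Step 4 — unit eigenvector for λ_1: Sigma is diagonal, so its eigenvectors are the coordinate axes. λ_1 = 19 is the diagonal entry on the second coordinate axis, hence
  v_1 = (0, 1) (||v_1|| = 1).

λ_1 = 19,  λ_2 = 5;  v_1 ≈ (0, 1)


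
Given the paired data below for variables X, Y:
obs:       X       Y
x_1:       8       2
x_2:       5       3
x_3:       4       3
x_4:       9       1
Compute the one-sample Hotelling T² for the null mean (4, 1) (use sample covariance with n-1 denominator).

Step 1 — sample mean vector:
  mean(X) = (8 + 5 + 4 + 9) / 4 = 26/4 = 6.5
  mean(Y) = (2 + 3 + 3 + 1) / 4 = 9/4 = 2.25
  x̄ = (6.5, 2.25),  deviation x̄ - mu_0 = (6.5, 2.25) - (4, 1) = (2.5, 1.25).

Step 2 — sample covariance matrix, S[i,j] = (1/(n-1)) · Σ_k (x_{k,i} - mean_i) · (x_{k,j} - mean_j), divisor n-1 = 3:
  S[X,X] = ((1.5)·(1.5) + (-1.5)·(-1.5) + (-2.5)·(-2.5) + (2.5)·(2.5)) / 3 = 17/3 = 5.6667
  S[X,Y] = ((1.5)·(-0.25) + (-1.5)·(0.75) + (-2.5)·(0.75) + (2.5)·(-1.25)) / 3 = -6.5/3 = -2.1667
  S[Y,Y] = ((-0.25)·(-0.25) + (0.75)·(0.75) + (0.75)·(0.75) + (-1.25)·(-1.25)) / 3 = 2.75/3 = 0.9167
  S = [[5.6667, -2.1667],
 [-2.1667, 0.9167]].

Step 3 — invert S. det(S) = 5.6667·0.9167 - (-2.1667)² = 0.5.
  S^{-1} = (1/det) · [[d, -b], [-b, a]] = [[1.8333, 4.3333],
 [4.3333, 11.3333]].

Step 4 — quadratic form (x̄ - mu_0)^T · S^{-1} · (x̄ - mu_0):
  S^{-1} · (x̄ - mu_0) = (10, 25),
  (x̄ - mu_0)^T · [...] = (2.5)·(10) + (1.25)·(25) = 56.25.

Step 5 — scale by n: T² = 4 · 56.25 = 225.

T² ≈ 225


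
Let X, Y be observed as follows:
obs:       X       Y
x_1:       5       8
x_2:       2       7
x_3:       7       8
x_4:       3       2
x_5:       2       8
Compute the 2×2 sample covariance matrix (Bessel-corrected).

Step 1 — column means:
  mean(X) = (5 + 2 + 7 + 3 + 2) / 5 = 19/5 = 3.8
  mean(Y) = (8 + 7 + 8 + 2 + 8) / 5 = 33/5 = 6.6

Step 2 — sample covariance S[i,j] = (1/(n-1)) · Σ_k (x_{k,i} - mean_i) · (x_{k,j} - mean_j), with n-1 = 4.
  S[X,X] = ((1.2)·(1.2) + (-1.8)·(-1.8) + (3.2)·(3.2) + (-0.8)·(-0.8) + (-1.8)·(-1.8)) / 4 = 18.8/4 = 4.7
  S[X,Y] = ((1.2)·(1.4) + (-1.8)·(0.4) + (3.2)·(1.4) + (-0.8)·(-4.6) + (-1.8)·(1.4)) / 4 = 6.6/4 = 1.65
  S[Y,Y] = ((1.4)·(1.4) + (0.4)·(0.4) + (1.4)·(1.4) + (-4.6)·(-4.6) + (1.4)·(1.4)) / 4 = 27.2/4 = 6.8

S is symmetric (S[j,i] = S[i,j]). Assembling:

S = [[4.7, 1.65],
 [1.65, 6.8]]


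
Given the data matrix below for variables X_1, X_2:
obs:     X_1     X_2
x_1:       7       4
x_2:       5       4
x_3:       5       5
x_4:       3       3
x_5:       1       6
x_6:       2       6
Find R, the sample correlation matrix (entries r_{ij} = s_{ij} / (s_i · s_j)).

Step 1 — column means:
  mean(X_1) = (7 + 5 + 5 + 3 + 1 + 2) / 6 = 23/6 = 3.8333
  mean(X_2) = (4 + 4 + 5 + 3 + 6 + 6) / 6 = 28/6 = 4.6667

Step 2 — sample variances and covariances s[i,j] = (1/(n-1)) · Σ_k (x_{k,i} - mean_i) · (x_{k,j} - mean_j), with n-1 = 5:
  s[X_1,X_1] = ((3.1667)·(3.1667) + (1.1667)·(1.1667) + (1.1667)·(1.1667) + (-0.8333)·(-0.8333) + (-2.8333)·(-2.8333) + (-1.8333)·(-1.8333)) / 5 = 24.8333/5 = 4.9667
  s[X_1,X_2] = ((3.1667)·(-0.6667) + (1.1667)·(-0.6667) + (1.1667)·(0.3333) + (-0.8333)·(-1.6667) + (-2.8333)·(1.3333) + (-1.8333)·(1.3333)) / 5 = -7.3333/5 = -1.4667
  s[X_2,X_2] = ((-0.6667)·(-0.6667) + (-0.6667)·(-0.6667) + (0.3333)·(0.3333) + (-1.6667)·(-1.6667) + (1.3333)·(1.3333) + (1.3333)·(1.3333)) / 5 = 7.3333/5 = 1.4667
  Sample standard deviations s_i = √(s[i,i]):
  s(X_1) = √(4.9667) = 2.2286
  s(X_2) = √(1.4667) = 1.2111

Step 3 — r_{ij} = s_{ij} / (s_i · s_j):
  r[X_1,X_1] = 1 (diagonal).
  r[X_1,X_2] = -1.4667 / (2.2286 · 1.2111) = -1.4667 / 2.699 = -0.5434
  r[X_2,X_2] = 1 (diagonal).

R is symmetric with unit diagonal. Assembling:

R = [[1, -0.5434],
 [-0.5434, 1]]


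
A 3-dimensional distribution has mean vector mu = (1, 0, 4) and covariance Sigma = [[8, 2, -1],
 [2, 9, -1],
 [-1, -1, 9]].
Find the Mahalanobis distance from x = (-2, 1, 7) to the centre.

Step 1 — centre the observation: (x - mu) = (-3, 1, 3).

Step 2 — invert Sigma (cofactor / det for 3×3, or solve directly):
  Sigma^{-1} = [[0.1336, -0.0284, 0.0117],
 [-0.0284, 0.1185, 0.01],
 [0.0117, 0.01, 0.1135]].

Step 3 — form the quadratic (x - mu)^T · Sigma^{-1} · (x - mu):
  Sigma^{-1} · (x - mu) = (-0.394, 0.2337, 0.3155).
  (x - mu)^T · [Sigma^{-1} · (x - mu)] = (-3)·(-0.394) + (1)·(0.2337) + (3)·(0.3155) = 2.3623.

Step 4 — take square root: d = √(2.3623) ≈ 1.537.

d(x, mu) = √(2.3623) ≈ 1.537


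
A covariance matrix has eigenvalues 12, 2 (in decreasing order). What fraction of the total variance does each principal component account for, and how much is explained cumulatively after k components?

Step 1 — total variance = trace(Sigma) = Σ λ_i = 12 + 2 = 14.

Step 2 — fraction explained by component i = λ_i / Σ λ:
  PC1: 12/14 = 0.8571
  PC2: 2/14 = 0.1429

Step 3 — cumulative fraction after k components = (λ_1 + ... + λ_k) / Σ λ:
  k = 1: 12/14 = 0.8571
  k = 2: (12 + 2)/14 = 14/14 = 1

Summary (fraction, with percent):

explained: PC1 0.8571 (85.71%), PC2 0.1429 (14.29%);  cumulative: 0.8571, 1


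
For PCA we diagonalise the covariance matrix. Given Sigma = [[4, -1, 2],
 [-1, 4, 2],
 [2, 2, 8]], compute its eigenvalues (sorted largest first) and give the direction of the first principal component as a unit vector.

Step 1 — characteristic polynomial p(λ) = det(λI - Sigma) = λ³ - tr·λ² + c_1·λ - det, where tr = trace, c_1 = sum of the principal 2×2 minors, det = det(Sigma):
  tr = 4 + 4 + 8 = 16,
  c_1 = (4·4 - (-1)²) + (4·8 - (2)²) + (4·8 - (2)²) = 15 + 28 + 28 = 71,
  det = 4·(4·8 - (2)²) - (-1)·((-1)·8 - (2)·(2)) + (2)·((-1)·(2) - 4·(2)) = 4·(28) - (-1)·(-12) + (2)·(-10) = 80.
  So p(λ) = λ³ - 16λ² + 71λ - 80.
Step 2 — look for an integer root (rational root theorem: any rational root is an integer divisor of 80). Testing λ = 5:
  p(5) = 125 - 400 + 355 - 80 = 0  ✓
  Dividing out (λ - 5): p(λ) = (λ - 5)(λ² - 11λ + 16).
Step 3 — remaining eigenvalues from the quadratic λ² - 11λ + 16 = 0:
  Δ = 11² - 4·16 = 121 - 64 = 57,  λ = (11 ± √57)/2 = (11 ± 7.5498)/2 ≈ 9.2749 or 1.7251.
  Sorted: λ_1 = 9.2749,  λ_2 = 5,  λ_3 = 1.7251  (check: sum = 16 = tr ✓).

Step 4 — unit eigenvector for λ_1 ≈ 9.2749: v spans the null space of (Sigma - λ_1 I), whose rows are
  r_1 = (-5.2749, -1, 2),  r_2 = (-1, -5.2749, 2),  r_3 = (2, 2, -1.2749).
  v is orthogonal to every row, so take v ∝ r_1 × r_2 = ((-1)·(2) - (2)·(-5.2749), (2)·(-1) - (-5.2749)·(2), (-5.2749)·(-5.2749) - (-1)·(-1)) ≈ (8.5498, 8.5498, 26.8248).
  Let u = (8.5498, 8.5498, 26.8248).
  ||u|| = √((8.5498)² + (8.5498)² + (26.8248)²) = √(865.7666) ≈ 29.4239,  v_1 = u/||u|| ≈ (0.2906, 0.2906, 0.9117) (||v_1|| = 1).

λ_1 = 9.2749,  λ_2 = 5,  λ_3 = 1.7251;  v_1 ≈ (0.2906, 0.2906, 0.9117)


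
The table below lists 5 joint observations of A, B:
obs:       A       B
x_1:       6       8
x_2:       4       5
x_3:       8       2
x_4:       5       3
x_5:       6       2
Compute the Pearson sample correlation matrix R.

Step 1 — column means:
  mean(A) = (6 + 4 + 8 + 5 + 6) / 5 = 29/5 = 5.8
  mean(B) = (8 + 5 + 2 + 3 + 2) / 5 = 20/5 = 4

Step 2 — sample variances and covariances s[i,j] = (1/(n-1)) · Σ_k (x_{k,i} - mean_i) · (x_{k,j} - mean_j), with n-1 = 4:
  s[A,A] = ((0.2)·(0.2) + (-1.8)·(-1.8) + (2.2)·(2.2) + (-0.8)·(-0.8) + (0.2)·(0.2)) / 4 = 8.8/4 = 2.2
  s[A,B] = ((0.2)·(4) + (-1.8)·(1) + (2.2)·(-2) + (-0.8)·(-1) + (0.2)·(-2)) / 4 = -5/4 = -1.25
  s[B,B] = ((4)·(4) + (1)·(1) + (-2)·(-2) + (-1)·(-1) + (-2)·(-2)) / 4 = 26/4 = 6.5
  Sample standard deviations s_i = √(s[i,i]):
  s(A) = √(2.2) = 1.4832
  s(B) = √(6.5) = 2.5495

Step 3 — r_{ij} = s_{ij} / (s_i · s_j):
  r[A,A] = 1 (diagonal).
  r[A,B] = -1.25 / (1.4832 · 2.5495) = -1.25 / 3.7815 = -0.3306
  r[B,B] = 1 (diagonal).

R is symmetric with unit diagonal. Assembling:

R = [[1, -0.3306],
 [-0.3306, 1]]


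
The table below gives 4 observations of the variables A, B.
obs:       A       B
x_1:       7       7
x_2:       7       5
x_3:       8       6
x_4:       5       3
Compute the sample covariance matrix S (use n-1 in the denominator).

Step 1 — column means:
  mean(A) = (7 + 7 + 8 + 5) / 4 = 27/4 = 6.75
  mean(B) = (7 + 5 + 6 + 3) / 4 = 21/4 = 5.25

Step 2 — sample covariance S[i,j] = (1/(n-1)) · Σ_k (x_{k,i} - mean_i) · (x_{k,j} - mean_j), with n-1 = 3.
  S[A,A] = ((0.25)·(0.25) + (0.25)·(0.25) + (1.25)·(1.25) + (-1.75)·(-1.75)) / 3 = 4.75/3 = 1.5833
  S[A,B] = ((0.25)·(1.75) + (0.25)·(-0.25) + (1.25)·(0.75) + (-1.75)·(-2.25)) / 3 = 5.25/3 = 1.75
  S[B,B] = ((1.75)·(1.75) + (-0.25)·(-0.25) + (0.75)·(0.75) + (-2.25)·(-2.25)) / 3 = 8.75/3 = 2.9167

S is symmetric (S[j,i] = S[i,j]). Assembling:

S = [[1.5833, 1.75],
 [1.75, 2.9167]]


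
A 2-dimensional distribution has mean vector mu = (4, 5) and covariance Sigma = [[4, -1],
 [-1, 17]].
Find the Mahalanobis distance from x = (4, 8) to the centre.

Step 1 — centre the observation: (x - mu) = (0, 3).

Step 2 — invert Sigma. det(Sigma) = 4·17 - (-1)² = 67.
  Sigma^{-1} = (1/det) · [[d, -b], [-b, a]] = [[0.2537, 0.0149],
 [0.0149, 0.0597]].

Step 3 — form the quadratic (x - mu)^T · Sigma^{-1} · (x - mu):
  Sigma^{-1} · (x - mu) = (0.0448, 0.1791).
  (x - mu)^T · [Sigma^{-1} · (x - mu)] = (0)·(0.0448) + (3)·(0.1791) = 0.5373.

Step 4 — take square root: d = √(0.5373) ≈ 0.733.

d(x, mu) = √(0.5373) ≈ 0.733


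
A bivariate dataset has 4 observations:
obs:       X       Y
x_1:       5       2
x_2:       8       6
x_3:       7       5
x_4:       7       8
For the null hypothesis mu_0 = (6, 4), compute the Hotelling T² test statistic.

Step 1 — sample mean vector:
  mean(X) = (5 + 8 + 7 + 7) / 4 = 27/4 = 6.75
  mean(Y) = (2 + 6 + 5 + 8) / 4 = 21/4 = 5.25
  x̄ = (6.75, 5.25),  deviation x̄ - mu_0 = (6.75, 5.25) - (6, 4) = (0.75, 1.25).

Step 2 — sample covariance matrix, S[i,j] = (1/(n-1)) · Σ_k (x_{k,i} - mean_i) · (x_{k,j} - mean_j), divisor n-1 = 3:
  S[X,X] = ((-1.75)·(-1.75) + (1.25)·(1.25) + (0.25)·(0.25) + (0.25)·(0.25)) / 3 = 4.75/3 = 1.5833
  S[X,Y] = ((-1.75)·(-3.25) + (1.25)·(0.75) + (0.25)·(-0.25) + (0.25)·(2.75)) / 3 = 7.25/3 = 2.4167
  S[Y,Y] = ((-3.25)·(-3.25) + (0.75)·(0.75) + (-0.25)·(-0.25) + (2.75)·(2.75)) / 3 = 18.75/3 = 6.25
  S = [[1.5833, 2.4167],
 [2.4167, 6.25]].

Step 3 — invert S. det(S) = 1.5833·6.25 - (2.4167)² = 4.0556.
  S^{-1} = (1/det) · [[d, -b], [-b, a]] = [[1.5411, -0.5959],
 [-0.5959, 0.3904]].

Step 4 — quadratic form (x̄ - mu_0)^T · S^{-1} · (x̄ - mu_0):
  S^{-1} · (x̄ - mu_0) = (0.411, 0.0411),
  (x̄ - mu_0)^T · [...] = (0.75)·(0.411) + (1.25)·(0.0411) = 0.3596.

Step 5 — scale by n: T² = 4 · 0.3596 = 1.4384.

T² ≈ 1.4384
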